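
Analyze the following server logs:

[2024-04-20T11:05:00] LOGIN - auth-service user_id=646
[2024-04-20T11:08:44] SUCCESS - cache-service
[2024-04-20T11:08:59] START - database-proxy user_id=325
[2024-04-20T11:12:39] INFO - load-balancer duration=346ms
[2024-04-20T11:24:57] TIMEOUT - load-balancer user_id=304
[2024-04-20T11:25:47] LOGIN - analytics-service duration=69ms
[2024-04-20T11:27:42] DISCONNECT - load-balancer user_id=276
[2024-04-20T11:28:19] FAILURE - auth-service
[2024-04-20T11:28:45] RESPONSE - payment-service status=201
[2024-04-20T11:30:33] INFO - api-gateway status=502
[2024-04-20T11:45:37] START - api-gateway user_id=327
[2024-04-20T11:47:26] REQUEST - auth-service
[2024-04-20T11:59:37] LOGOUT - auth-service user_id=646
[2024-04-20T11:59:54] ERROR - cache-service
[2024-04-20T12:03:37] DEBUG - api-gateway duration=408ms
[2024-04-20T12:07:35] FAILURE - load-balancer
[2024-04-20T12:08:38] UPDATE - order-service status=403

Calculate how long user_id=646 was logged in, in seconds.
3277

To calculate session duration:

1. Find LOGIN event for user_id=646: 2024-04-20T11:05:00
2. Find LOGOUT event for user_id=646: 2024-04-20T11:59:37
3. Session duration: 2024-04-20T11:59:37 - 2024-04-20T11:05:00 = 3277 seconds (54 minutes)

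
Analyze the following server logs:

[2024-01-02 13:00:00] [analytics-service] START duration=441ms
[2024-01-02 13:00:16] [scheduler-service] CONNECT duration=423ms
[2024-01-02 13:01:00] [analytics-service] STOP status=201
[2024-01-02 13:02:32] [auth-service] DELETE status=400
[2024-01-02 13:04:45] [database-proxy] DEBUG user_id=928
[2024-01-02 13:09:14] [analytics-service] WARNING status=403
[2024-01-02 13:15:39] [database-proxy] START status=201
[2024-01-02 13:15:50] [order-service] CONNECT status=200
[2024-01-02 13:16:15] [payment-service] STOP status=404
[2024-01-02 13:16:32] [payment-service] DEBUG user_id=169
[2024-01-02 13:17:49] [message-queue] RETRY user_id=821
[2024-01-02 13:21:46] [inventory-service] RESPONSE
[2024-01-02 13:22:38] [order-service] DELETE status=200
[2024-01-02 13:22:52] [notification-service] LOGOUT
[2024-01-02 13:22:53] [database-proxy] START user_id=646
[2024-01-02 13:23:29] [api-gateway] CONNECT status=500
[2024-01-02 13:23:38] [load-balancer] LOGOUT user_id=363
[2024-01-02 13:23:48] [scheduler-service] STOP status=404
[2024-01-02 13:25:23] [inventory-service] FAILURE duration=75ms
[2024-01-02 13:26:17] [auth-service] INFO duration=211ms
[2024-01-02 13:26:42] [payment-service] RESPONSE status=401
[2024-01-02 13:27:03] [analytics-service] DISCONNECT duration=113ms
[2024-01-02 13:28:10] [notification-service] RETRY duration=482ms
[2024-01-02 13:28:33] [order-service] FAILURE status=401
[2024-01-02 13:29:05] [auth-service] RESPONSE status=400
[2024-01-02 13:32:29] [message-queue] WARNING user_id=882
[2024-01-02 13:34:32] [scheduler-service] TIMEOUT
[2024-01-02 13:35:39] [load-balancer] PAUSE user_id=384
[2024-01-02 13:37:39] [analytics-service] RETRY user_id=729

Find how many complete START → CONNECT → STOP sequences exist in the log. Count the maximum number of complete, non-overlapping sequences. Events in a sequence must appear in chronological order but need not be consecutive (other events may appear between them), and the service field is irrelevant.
3

To count sequences:

1. Look for pattern: START → CONNECT → STOP
2. Greedily scan the log in chronological order, matching each sequence element in turn (ignoring service)
3. Each time the full pattern completes, increment the count and restart matching from the next event
4. Complete non-overlapping sequences found: 3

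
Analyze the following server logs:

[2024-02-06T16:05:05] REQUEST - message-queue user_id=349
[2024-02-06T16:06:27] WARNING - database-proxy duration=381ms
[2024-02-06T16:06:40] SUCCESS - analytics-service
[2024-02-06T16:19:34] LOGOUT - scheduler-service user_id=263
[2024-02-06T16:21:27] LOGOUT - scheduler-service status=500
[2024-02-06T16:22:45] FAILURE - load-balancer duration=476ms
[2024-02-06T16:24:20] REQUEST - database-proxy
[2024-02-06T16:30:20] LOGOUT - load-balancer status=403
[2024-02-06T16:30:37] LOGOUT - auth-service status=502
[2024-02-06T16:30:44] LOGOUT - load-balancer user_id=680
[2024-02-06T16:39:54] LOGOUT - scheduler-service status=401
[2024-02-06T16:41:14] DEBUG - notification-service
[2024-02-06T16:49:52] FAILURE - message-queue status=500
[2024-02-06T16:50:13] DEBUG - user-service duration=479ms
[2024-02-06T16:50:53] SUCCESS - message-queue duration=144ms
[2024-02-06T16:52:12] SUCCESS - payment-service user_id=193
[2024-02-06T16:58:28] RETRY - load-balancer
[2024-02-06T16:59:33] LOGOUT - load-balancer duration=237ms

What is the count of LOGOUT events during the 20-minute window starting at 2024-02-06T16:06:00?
2

To count events in the time window:

1. Window boundaries: 2024-02-06T16:06:00 to 2024-02-06T16:26:00
2. Filter for LOGOUT events within this window
3. Count matching events: 2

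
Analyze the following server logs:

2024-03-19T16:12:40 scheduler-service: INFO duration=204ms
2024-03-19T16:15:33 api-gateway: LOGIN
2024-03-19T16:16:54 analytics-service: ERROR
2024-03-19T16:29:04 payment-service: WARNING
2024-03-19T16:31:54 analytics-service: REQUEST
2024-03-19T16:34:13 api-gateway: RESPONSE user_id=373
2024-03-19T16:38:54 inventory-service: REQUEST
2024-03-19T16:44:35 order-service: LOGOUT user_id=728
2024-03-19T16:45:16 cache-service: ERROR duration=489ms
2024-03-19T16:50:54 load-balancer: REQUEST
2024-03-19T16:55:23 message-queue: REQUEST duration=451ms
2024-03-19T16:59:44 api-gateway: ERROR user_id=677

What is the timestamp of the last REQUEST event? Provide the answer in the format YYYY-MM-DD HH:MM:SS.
2024-03-19 16:55:23

To find the last event:

1. Filter for all REQUEST events
2. Sort by timestamp
3. Select the last one
4. Timestamp: 2024-03-19 16:55:23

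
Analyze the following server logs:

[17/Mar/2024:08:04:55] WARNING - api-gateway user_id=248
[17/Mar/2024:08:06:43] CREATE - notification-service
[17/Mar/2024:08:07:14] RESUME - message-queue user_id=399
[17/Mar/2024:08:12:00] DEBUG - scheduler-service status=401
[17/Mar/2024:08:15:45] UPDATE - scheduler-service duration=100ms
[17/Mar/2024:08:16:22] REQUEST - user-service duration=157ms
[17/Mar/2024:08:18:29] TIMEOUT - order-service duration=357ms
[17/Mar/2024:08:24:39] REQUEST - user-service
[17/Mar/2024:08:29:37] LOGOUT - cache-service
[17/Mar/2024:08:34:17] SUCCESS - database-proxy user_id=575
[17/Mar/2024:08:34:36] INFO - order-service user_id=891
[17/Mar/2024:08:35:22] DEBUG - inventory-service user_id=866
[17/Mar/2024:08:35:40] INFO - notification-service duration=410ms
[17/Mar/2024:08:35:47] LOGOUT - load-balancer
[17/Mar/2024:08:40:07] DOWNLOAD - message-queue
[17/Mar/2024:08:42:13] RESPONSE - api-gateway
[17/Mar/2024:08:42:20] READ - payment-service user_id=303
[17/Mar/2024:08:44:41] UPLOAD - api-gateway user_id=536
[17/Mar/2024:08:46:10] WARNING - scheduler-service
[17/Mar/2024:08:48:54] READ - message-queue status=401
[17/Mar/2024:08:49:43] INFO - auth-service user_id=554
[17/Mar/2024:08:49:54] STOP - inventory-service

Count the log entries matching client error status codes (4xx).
2

To find matching entries:

1. Pattern to match: client error status codes (4xx)
2. Scan each log entry for the pattern
3. Count matches: 2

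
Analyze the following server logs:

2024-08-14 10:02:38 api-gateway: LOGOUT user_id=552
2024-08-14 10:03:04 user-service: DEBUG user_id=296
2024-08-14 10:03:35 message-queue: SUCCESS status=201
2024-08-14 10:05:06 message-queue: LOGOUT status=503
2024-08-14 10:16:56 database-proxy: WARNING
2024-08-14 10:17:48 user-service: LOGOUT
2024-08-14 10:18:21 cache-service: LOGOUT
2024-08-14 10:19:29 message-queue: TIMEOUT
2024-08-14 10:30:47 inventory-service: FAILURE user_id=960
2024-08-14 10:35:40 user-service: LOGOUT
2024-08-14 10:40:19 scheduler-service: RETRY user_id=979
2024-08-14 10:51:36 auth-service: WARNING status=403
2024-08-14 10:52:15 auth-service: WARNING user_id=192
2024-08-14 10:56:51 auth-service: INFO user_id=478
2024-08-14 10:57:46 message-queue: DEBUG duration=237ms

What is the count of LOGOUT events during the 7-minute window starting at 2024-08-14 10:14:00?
2

To count events in the time window:

1. Window boundaries: 2024-08-14 10:14:00 to 2024-08-14 10:21:00
2. Filter for LOGOUT events within this window
3. Count matching events: 2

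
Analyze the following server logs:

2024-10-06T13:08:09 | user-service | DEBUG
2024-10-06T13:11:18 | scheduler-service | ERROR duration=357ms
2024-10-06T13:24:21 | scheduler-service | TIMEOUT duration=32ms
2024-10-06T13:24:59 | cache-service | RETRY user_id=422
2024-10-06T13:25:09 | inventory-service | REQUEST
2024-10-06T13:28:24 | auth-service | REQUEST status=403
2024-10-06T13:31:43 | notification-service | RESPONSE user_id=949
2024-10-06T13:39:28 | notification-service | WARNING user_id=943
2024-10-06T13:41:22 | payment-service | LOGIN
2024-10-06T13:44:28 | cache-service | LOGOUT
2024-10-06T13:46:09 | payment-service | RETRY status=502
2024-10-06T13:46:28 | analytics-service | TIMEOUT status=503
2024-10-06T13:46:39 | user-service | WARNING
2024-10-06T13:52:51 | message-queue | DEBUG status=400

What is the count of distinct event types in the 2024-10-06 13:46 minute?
3

To count unique event types:

1. Filter events in the minute starting at 2024-10-06 13:46
2. Extract event types from matching entries
3. Count unique types: 3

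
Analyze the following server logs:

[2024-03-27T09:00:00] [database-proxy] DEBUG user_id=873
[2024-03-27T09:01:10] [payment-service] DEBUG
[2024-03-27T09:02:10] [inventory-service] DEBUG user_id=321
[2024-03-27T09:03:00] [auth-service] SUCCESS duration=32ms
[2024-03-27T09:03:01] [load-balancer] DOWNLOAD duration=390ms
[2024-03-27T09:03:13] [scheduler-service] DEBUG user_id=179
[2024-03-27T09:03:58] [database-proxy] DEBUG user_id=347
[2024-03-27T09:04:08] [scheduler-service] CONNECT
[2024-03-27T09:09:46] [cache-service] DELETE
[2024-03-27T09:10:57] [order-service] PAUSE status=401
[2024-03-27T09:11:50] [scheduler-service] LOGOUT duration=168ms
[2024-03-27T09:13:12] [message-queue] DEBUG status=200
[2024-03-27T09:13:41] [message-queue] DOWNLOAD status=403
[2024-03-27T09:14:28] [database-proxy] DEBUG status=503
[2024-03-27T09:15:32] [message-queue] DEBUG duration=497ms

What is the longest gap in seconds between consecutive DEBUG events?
554

To find the longest gap:

1. Extract all DEBUG events in chronological order
2. Calculate time differences between consecutive events
3. Find the maximum difference
4. Longest gap: 554 seconds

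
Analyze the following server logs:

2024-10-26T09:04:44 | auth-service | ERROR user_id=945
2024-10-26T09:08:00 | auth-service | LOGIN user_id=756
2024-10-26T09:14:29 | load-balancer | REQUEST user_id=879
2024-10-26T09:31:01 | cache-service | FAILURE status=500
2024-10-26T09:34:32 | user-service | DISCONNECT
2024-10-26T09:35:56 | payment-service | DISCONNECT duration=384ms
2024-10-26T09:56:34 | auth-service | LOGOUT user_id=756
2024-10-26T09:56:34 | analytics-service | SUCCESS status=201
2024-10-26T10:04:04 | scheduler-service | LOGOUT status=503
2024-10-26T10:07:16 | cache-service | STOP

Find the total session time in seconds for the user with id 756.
2914

To calculate session duration:

1. Find LOGIN event for user_id=756: 2024-10-26T09:08:00
2. Find LOGOUT event for user_id=756: 2024-10-26T09:56:34
3. Session duration: 2024-10-26T09:56:34 - 2024-10-26T09:08:00 = 2914 seconds (48 minutes)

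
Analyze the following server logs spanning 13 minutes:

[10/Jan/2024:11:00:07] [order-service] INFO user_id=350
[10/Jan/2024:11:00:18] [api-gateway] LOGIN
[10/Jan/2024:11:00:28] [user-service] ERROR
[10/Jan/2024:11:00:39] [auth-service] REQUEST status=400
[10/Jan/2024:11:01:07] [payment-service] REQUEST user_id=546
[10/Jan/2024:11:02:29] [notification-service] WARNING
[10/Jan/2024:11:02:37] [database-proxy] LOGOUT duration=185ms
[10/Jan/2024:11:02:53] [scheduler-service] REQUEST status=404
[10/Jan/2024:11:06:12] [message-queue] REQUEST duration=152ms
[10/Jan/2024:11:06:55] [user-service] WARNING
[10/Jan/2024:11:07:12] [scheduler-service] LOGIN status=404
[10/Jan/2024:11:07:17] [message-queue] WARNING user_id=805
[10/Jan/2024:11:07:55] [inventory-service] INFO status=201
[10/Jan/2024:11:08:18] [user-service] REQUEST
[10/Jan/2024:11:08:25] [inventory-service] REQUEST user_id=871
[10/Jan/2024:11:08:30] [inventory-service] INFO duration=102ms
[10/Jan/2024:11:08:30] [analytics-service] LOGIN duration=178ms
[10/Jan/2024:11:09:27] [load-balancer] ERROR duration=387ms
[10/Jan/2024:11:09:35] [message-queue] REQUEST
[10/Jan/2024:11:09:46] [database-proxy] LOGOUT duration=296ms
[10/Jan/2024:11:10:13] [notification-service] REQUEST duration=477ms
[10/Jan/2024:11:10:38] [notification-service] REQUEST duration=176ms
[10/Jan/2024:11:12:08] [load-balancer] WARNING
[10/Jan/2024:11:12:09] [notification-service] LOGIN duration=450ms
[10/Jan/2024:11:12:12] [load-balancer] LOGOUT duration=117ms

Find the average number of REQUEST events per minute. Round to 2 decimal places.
0.69

To calculate the rate:

1. Count total REQUEST events: 9
2. Total time period: 13 minutes
3. Rate = 9 / 13 = 0.69 events per minute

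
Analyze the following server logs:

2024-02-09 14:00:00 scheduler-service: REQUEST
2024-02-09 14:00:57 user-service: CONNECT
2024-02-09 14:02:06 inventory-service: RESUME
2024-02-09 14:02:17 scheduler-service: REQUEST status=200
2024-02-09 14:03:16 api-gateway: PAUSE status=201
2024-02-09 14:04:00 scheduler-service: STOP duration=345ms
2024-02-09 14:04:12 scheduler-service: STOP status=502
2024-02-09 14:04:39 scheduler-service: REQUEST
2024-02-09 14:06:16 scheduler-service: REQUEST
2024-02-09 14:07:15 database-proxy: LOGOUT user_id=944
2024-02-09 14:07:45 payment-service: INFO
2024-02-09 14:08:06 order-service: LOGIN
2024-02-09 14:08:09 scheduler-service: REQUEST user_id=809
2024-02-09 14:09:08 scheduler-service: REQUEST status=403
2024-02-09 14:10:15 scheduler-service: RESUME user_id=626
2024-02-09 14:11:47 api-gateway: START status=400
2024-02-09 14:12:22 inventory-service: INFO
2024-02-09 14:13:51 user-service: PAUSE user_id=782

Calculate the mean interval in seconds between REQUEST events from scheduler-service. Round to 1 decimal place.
109.6

To calculate average interval:

1. Find all REQUEST events for scheduler-service in order
2. Calculate time gaps between consecutive events
3. Compute mean of gaps: 548 / 5 = 109.6 seconds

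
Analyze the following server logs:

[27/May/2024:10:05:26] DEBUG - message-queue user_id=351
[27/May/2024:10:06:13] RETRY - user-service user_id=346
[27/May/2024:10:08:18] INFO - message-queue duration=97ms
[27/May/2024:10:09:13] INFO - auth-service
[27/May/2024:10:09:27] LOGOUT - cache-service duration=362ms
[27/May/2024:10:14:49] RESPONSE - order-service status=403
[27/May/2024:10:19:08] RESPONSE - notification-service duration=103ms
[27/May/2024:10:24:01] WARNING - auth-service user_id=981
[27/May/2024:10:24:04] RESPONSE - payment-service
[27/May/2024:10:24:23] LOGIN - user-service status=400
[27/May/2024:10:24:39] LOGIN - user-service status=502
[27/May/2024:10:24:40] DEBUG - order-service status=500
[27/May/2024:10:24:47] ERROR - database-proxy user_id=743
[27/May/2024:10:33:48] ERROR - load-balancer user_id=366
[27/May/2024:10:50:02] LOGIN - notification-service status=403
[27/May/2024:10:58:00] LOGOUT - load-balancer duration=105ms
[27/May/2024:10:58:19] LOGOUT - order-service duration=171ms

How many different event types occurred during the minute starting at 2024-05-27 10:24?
5

To count unique event types:

1. Filter events in the minute starting at 2024-05-27 10:24
2. Extract event types from matching entries
3. Count unique types: 5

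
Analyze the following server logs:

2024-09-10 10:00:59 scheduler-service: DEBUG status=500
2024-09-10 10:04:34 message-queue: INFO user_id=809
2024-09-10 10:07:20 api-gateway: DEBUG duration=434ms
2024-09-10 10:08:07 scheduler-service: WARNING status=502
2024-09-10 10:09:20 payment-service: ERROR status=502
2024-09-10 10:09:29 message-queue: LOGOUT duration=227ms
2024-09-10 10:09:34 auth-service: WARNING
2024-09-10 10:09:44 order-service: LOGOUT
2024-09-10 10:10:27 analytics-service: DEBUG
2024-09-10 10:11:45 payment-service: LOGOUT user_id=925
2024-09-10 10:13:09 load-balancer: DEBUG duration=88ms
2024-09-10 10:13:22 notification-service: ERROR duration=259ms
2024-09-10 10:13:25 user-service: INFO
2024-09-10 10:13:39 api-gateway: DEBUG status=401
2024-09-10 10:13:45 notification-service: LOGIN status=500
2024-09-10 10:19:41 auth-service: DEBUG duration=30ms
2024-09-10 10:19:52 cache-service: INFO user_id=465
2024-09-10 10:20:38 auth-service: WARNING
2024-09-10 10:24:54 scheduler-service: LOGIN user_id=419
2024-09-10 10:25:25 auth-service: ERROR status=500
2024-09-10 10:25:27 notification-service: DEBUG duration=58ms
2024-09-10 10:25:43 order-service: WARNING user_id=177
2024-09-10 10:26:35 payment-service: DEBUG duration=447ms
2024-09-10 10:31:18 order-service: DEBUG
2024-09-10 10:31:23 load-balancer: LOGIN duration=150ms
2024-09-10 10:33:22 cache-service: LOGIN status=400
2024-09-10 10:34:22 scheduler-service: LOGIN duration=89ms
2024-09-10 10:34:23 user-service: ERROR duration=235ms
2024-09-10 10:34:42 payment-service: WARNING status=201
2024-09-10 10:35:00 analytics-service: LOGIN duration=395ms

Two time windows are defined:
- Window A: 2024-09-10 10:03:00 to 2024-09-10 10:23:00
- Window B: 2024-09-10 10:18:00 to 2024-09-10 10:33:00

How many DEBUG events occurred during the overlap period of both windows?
1

To find overlap events:

1. Window A: 2024-09-10 10:03:00 to 2024-09-10 10:23:00
2. Window B: 2024-09-10 10:18:00 to 2024-09-10 10:33:00
3. Overlap period: 2024-09-10 10:18:00 to 2024-09-10 10:23:00
4. Count DEBUG events in overlap: 1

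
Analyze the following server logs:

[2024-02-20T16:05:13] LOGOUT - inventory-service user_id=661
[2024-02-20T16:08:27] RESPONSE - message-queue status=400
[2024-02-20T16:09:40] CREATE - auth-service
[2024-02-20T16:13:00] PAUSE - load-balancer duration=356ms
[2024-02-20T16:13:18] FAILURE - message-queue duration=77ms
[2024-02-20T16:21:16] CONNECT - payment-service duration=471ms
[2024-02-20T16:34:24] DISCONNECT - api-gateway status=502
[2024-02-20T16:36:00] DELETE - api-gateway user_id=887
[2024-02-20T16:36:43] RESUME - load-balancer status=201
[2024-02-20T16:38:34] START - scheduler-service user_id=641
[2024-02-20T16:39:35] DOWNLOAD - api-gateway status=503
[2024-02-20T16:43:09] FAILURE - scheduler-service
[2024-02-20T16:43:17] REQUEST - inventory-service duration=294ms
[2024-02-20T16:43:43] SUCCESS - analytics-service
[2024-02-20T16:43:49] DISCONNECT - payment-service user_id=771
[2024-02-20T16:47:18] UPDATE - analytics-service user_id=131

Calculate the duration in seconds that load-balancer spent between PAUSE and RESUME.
1423

To calculate state duration:

1. Find PAUSE event for load-balancer: 2024-02-20T16:13:00
2. Find RESUME event for load-balancer: 2024-02-20T16:36:43
3. Calculate duration: 2024-02-20T16:36:43 - 2024-02-20T16:13:00 = 1423 seconds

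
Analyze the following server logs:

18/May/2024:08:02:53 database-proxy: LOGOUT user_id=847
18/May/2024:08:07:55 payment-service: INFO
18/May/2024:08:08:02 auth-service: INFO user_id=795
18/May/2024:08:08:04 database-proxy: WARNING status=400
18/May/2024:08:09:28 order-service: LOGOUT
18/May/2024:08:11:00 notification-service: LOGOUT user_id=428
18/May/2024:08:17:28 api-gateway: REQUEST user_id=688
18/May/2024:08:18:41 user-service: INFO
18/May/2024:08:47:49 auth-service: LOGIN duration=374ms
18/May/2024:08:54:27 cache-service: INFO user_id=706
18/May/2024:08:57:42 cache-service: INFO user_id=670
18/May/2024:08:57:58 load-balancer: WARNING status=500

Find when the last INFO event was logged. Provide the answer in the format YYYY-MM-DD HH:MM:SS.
2024-05-18 08:57:42

To find the last event:

1. Filter for all INFO events
2. Sort by timestamp
3. Select the last one
4. Timestamp: 2024-05-18 08:57:42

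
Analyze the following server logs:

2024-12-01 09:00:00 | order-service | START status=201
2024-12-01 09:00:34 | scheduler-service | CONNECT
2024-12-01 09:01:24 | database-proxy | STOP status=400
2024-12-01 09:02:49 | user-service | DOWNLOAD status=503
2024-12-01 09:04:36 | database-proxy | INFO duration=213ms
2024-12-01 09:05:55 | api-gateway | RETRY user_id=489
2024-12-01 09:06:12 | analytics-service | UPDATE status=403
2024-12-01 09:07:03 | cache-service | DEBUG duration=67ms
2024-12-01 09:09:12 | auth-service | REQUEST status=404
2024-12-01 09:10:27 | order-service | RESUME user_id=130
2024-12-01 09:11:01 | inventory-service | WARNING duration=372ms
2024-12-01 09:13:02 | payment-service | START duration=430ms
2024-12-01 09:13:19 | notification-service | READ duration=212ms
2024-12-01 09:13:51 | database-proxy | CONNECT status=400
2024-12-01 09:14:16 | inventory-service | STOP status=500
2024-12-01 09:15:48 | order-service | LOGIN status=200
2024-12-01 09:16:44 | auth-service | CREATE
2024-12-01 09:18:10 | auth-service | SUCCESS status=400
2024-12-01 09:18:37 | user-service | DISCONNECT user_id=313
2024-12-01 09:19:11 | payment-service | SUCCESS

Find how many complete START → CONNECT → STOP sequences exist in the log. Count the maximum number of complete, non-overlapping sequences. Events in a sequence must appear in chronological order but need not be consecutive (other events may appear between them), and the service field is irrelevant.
2

To count sequences:

1. Look for pattern: START → CONNECT → STOP
2. Greedily scan the log in chronological order, matching each sequence element in turn (ignoring service)
3. Each time the full pattern completes, increment the count and restart matching from the next event
4. Complete non-overlapping sequences found: 2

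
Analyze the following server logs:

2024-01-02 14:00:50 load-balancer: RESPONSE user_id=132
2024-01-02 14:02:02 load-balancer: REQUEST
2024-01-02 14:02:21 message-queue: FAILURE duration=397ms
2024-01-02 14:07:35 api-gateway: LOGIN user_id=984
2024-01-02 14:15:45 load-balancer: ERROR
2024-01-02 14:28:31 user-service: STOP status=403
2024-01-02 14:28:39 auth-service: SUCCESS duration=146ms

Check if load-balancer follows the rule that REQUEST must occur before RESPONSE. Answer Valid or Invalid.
Invalid

To validate ordering:

1. Required order: REQUEST → RESPONSE
2. Rule: REQUEST must occur before RESPONSE
3. Check actual order of events for load-balancer
4. Result: Invalid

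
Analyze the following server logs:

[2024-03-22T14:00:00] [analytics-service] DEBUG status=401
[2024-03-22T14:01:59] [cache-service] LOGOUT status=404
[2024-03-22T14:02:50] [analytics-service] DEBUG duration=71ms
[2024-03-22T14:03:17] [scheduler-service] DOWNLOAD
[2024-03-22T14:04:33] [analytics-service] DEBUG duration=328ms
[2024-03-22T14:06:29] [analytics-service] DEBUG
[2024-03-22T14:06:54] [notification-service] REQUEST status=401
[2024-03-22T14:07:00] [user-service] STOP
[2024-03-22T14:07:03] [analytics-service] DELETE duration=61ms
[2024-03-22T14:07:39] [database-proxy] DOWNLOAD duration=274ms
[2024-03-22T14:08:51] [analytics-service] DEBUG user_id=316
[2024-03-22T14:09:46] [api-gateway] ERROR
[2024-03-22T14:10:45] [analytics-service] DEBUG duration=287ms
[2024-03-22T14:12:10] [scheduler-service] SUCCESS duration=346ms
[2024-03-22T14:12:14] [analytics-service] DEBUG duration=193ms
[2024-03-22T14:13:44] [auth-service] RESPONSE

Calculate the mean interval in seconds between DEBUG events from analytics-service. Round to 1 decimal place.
122.3

To calculate average interval:

1. Find all DEBUG events for analytics-service in order
2. Calculate time gaps between consecutive events
3. Compute mean of gaps: 734 / 6 = 122.3 seconds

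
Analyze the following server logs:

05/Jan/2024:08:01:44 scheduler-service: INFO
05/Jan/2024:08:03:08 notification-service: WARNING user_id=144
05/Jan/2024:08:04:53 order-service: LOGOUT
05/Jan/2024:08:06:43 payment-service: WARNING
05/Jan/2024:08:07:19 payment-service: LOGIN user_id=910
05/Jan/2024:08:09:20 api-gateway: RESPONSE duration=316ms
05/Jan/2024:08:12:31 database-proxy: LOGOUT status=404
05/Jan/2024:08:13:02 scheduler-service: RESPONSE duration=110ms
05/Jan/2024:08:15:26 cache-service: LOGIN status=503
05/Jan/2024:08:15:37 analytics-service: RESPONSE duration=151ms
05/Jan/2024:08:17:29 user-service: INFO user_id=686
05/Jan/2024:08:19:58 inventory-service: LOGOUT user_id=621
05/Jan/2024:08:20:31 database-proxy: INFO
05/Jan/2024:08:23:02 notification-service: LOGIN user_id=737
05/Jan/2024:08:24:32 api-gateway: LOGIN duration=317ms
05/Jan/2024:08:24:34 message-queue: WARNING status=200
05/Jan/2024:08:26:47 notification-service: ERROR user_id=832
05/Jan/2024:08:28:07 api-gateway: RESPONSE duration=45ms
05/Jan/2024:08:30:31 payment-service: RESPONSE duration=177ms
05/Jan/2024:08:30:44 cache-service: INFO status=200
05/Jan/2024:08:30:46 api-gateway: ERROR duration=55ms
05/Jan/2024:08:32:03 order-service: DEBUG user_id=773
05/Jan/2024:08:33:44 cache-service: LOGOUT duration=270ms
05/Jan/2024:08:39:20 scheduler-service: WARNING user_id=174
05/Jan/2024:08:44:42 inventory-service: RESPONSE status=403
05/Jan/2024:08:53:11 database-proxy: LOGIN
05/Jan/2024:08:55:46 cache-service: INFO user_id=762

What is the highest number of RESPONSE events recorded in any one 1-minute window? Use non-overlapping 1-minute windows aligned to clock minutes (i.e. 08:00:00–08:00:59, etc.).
1

To find the burst window:

1. Divide the log period into non-overlapping 1-minute windows starting at 08:00
2. Count RESPONSE events in each window
3. Find the window with maximum count
4. Maximum events in a window: 1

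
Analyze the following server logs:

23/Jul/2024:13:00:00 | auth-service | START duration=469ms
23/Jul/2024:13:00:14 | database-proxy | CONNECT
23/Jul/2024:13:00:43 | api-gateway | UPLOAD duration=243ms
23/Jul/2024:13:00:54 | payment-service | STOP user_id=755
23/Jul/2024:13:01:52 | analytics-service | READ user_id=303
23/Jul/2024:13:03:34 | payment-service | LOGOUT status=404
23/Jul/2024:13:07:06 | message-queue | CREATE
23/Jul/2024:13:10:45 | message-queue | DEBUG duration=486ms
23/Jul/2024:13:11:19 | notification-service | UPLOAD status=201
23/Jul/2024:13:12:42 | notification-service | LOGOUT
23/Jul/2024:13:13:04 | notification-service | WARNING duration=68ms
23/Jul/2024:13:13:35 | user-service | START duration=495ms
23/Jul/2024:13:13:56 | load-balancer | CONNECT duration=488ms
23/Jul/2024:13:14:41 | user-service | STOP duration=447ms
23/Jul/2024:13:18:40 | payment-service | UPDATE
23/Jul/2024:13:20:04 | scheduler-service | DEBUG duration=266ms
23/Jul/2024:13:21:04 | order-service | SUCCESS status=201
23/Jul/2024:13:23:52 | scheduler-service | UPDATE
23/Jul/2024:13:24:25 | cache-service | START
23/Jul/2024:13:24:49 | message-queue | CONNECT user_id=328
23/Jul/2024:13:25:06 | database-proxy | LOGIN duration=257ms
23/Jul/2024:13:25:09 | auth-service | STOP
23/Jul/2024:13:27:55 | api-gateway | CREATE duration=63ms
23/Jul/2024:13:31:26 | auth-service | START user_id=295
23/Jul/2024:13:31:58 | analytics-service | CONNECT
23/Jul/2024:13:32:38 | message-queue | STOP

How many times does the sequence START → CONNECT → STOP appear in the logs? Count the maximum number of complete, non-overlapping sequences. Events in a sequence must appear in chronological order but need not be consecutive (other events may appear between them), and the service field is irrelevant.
4

To count sequences:

1. Look for pattern: START → CONNECT → STOP
2. Greedily scan the log in chronological order, matching each sequence element in turn (ignoring service)
3. Each time the full pattern completes, increment the count and restart matching from the next event
4. Complete non-overlapping sequences found: 4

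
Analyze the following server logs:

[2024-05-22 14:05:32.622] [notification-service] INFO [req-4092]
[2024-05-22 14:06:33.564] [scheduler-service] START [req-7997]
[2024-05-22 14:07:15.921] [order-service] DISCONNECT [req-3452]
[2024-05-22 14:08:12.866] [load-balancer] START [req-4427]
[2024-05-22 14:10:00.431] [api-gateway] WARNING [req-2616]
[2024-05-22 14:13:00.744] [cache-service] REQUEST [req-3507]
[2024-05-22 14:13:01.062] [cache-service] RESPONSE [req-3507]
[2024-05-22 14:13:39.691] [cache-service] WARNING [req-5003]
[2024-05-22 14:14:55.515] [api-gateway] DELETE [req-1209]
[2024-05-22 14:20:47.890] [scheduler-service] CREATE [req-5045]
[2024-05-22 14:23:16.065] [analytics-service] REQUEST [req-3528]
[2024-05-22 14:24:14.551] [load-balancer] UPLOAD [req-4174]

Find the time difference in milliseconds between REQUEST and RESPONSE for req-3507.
318

To calculate latency:

1. Find REQUEST with id req-3507: 2024-05-22 14:13:00.744
2. Find RESPONSE with id req-3507: 2024-05-22 14:13:01.062
3. Latency: 2024-05-22 14:13:01.062 - 2024-05-22 14:13:00.744 = 318ms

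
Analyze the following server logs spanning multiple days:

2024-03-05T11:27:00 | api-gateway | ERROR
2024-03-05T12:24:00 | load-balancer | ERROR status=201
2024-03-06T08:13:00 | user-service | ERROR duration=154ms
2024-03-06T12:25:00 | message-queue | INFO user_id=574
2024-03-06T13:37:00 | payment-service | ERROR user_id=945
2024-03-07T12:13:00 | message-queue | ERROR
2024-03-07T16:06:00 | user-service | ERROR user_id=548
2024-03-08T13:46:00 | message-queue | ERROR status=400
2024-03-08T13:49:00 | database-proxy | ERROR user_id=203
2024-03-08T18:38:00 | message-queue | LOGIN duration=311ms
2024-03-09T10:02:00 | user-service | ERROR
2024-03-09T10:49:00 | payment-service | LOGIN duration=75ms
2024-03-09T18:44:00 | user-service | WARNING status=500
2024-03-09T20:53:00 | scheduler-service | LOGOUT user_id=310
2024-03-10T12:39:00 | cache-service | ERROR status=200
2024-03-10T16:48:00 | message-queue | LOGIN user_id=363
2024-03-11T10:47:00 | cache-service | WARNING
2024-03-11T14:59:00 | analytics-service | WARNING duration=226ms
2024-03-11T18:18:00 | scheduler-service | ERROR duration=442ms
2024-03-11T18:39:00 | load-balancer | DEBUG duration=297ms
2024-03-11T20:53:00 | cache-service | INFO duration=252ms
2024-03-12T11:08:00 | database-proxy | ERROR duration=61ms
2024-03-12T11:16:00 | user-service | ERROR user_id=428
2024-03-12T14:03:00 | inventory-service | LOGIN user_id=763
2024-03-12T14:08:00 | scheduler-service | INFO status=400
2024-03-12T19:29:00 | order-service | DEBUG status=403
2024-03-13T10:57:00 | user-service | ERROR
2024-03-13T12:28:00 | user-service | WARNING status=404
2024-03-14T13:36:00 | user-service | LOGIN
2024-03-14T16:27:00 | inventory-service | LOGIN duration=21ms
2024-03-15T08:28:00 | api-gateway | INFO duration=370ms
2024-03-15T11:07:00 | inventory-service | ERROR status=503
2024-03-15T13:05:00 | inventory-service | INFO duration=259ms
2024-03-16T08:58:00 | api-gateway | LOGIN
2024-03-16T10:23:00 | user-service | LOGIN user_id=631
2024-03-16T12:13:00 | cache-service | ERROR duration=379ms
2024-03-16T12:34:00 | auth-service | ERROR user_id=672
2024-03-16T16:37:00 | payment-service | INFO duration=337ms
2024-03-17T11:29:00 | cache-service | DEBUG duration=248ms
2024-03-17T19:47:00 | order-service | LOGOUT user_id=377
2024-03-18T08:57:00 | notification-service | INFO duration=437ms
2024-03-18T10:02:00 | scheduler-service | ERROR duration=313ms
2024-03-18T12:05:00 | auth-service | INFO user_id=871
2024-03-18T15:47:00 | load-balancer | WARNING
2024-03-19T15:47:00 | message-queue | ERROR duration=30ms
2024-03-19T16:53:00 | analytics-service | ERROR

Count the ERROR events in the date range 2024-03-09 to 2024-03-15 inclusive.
7

To filter by date range:

1. Date range: 2024-03-09 through 2024-03-15, both dates inclusive
2. Filter for ERROR events whose date falls in this range
3. Count matching events: 7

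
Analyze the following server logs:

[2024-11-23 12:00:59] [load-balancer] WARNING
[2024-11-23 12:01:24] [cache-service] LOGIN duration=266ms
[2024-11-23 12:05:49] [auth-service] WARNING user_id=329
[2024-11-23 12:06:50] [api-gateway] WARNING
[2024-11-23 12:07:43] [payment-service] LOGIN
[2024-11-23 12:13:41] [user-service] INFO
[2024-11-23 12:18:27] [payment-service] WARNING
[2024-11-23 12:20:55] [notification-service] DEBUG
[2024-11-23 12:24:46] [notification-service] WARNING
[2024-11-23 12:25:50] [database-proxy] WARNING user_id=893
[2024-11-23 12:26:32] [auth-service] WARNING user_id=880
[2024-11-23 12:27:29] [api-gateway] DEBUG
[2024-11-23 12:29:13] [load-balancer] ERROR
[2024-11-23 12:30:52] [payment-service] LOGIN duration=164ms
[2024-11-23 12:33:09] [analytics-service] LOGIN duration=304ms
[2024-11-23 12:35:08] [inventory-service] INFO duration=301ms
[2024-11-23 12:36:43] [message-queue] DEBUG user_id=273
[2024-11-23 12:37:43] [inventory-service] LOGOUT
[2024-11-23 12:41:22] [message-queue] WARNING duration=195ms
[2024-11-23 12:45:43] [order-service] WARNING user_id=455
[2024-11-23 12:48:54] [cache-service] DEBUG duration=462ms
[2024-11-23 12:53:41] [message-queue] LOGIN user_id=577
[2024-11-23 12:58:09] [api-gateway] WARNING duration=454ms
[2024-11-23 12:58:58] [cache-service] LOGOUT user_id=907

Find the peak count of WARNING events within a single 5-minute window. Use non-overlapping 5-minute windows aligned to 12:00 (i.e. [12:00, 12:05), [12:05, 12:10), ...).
2

To find the burst window:

1. Divide the log period into non-overlapping 5-minute windows starting at 12:00
2. Count WARNING events in each window
3. Find the window with maximum count
4. Maximum events in a window: 2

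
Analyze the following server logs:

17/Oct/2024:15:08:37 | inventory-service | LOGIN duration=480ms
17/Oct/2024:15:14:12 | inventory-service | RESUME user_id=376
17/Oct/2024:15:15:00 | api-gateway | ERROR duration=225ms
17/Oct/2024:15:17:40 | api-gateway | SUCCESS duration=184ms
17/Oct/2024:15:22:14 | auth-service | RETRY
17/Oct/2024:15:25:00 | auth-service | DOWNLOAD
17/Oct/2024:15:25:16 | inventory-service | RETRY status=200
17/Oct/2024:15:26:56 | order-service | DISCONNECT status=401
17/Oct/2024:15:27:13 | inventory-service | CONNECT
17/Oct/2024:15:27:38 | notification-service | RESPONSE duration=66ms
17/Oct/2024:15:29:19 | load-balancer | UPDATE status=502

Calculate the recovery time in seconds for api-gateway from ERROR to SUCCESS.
160

To calculate recovery time:

1. Find ERROR event for api-gateway: 17/Oct/2024:15:15:00
2. Find next SUCCESS event for api-gateway: 17/Oct/2024:15:17:40
3. Recovery time: 17/Oct/2024:15:17:40 - 17/Oct/2024:15:15:00 = 160 seconds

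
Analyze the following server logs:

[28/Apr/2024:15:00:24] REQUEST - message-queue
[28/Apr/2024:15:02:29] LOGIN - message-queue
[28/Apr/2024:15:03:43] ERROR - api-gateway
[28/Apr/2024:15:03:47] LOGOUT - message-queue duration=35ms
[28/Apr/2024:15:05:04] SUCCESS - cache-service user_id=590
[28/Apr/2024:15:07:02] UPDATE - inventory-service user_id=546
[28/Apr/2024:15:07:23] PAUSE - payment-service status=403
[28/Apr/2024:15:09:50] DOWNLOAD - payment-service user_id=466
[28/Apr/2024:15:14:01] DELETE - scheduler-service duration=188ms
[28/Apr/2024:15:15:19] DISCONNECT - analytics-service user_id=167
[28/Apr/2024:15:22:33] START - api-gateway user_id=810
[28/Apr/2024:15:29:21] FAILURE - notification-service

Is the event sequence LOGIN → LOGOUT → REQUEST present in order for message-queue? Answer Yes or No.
No

To verify sequence order:

1. Find all events in sequence LOGIN → LOGOUT → REQUEST for message-queue
2. Extract their timestamps
3. Check if timestamps are in ascending order
4. Result: No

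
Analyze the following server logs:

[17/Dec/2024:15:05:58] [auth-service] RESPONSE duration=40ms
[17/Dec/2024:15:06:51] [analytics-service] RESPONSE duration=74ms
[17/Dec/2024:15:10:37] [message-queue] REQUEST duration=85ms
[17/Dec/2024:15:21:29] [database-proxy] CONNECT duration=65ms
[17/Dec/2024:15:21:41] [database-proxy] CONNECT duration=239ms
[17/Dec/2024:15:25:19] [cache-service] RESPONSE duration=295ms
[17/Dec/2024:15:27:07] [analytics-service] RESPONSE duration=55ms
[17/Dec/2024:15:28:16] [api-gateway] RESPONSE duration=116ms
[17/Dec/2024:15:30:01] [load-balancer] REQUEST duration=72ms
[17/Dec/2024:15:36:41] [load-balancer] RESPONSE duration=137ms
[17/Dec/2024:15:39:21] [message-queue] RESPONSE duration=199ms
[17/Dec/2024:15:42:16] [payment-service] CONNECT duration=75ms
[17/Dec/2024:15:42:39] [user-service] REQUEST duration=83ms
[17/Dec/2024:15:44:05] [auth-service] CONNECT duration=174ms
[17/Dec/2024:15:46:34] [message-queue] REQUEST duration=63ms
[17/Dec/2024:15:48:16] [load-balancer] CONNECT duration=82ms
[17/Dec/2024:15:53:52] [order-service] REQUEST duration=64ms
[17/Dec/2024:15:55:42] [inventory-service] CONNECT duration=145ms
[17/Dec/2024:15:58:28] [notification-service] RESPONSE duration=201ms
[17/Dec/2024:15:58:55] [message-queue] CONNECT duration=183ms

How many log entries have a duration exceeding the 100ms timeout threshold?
9

To count timeouts:

1. Threshold: 100ms
2. Extract duration from each log entry
3. Count entries where duration > 100
4. Timeout count: 9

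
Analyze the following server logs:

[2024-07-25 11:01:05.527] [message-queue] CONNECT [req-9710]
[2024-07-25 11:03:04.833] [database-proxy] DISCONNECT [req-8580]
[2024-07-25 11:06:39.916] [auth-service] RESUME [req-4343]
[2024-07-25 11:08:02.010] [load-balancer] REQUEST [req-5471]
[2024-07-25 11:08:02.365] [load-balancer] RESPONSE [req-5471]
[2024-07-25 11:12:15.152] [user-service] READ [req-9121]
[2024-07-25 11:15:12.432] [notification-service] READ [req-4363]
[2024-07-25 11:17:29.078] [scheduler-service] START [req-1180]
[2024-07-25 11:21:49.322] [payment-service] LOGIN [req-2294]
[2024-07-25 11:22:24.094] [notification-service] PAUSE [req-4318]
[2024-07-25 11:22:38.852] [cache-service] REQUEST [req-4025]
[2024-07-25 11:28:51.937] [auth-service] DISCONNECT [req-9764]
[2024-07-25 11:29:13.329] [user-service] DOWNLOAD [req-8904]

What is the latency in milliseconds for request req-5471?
355

To calculate latency:

1. Find REQUEST with id req-5471: 2024-07-25 11:08:02.010
2. Find RESPONSE with id req-5471: 2024-07-25 11:08:02.365
3. Latency: 2024-07-25 11:08:02.365 - 2024-07-25 11:08:02.010 = 355ms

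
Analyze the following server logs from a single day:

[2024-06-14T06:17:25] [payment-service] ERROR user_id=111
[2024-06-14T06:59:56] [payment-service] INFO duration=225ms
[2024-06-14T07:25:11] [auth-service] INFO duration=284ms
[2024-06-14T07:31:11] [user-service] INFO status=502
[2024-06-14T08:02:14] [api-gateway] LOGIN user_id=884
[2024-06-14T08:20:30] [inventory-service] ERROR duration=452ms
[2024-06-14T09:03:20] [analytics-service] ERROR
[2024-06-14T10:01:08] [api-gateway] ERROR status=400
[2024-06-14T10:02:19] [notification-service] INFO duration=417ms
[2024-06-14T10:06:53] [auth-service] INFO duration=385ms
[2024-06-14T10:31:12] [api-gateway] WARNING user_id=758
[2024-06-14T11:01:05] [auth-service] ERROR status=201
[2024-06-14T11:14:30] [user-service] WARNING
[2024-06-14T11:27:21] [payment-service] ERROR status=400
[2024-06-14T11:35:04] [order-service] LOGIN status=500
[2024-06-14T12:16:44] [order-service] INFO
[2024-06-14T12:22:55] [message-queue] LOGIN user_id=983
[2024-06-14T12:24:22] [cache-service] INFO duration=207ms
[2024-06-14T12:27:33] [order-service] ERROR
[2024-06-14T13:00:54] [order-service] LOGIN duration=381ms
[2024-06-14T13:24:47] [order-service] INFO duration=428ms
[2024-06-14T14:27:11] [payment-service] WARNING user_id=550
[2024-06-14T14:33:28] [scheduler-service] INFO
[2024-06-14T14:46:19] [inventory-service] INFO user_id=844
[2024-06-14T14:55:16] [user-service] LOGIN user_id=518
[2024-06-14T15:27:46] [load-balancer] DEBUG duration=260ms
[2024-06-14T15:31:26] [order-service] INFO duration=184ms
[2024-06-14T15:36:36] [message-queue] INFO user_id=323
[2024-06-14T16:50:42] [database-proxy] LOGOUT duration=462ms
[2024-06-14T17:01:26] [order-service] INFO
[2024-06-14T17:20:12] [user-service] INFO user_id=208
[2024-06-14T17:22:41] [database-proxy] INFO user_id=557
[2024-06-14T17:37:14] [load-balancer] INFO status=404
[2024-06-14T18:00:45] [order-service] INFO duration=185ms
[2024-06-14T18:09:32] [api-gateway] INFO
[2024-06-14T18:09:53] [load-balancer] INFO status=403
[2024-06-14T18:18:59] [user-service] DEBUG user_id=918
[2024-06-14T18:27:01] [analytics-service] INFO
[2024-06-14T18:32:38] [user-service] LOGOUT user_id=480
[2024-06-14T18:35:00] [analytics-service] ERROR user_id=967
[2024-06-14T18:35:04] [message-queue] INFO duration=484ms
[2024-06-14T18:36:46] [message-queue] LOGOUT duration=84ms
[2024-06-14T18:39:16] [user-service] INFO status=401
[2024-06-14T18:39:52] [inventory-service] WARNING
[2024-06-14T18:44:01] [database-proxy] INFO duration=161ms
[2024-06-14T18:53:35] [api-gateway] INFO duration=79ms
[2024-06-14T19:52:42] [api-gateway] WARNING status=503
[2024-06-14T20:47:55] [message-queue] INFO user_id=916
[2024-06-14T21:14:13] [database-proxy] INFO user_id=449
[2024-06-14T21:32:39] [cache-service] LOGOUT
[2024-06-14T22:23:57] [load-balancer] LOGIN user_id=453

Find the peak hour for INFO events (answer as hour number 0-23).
18

To find the peak hour:

1. Group all INFO events by hour
2. Count events in each hour
3. Find hour with maximum count
4. Peak hour: 18 (with 8 events)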